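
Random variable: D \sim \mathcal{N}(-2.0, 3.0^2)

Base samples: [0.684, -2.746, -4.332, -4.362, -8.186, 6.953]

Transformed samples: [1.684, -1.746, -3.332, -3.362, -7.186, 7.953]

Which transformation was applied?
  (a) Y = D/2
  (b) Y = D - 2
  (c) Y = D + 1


Checking option (c) Y = D + 1:
  D = 0.684 -> Y = 1.684 ✓
  D = -2.746 -> Y = -1.746 ✓
  D = -4.332 -> Y = -3.332 ✓
All samples match this transformation.

(c) D + 1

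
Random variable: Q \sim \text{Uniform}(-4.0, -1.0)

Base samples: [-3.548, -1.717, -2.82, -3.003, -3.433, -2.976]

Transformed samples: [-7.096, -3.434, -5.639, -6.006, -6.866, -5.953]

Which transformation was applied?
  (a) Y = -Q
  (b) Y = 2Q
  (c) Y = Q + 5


Checking option (b) Y = 2Q:
  Q = -3.548 -> Y = -7.096 ✓
  Q = -1.717 -> Y = -3.434 ✓
  Q = -2.82 -> Y = -5.639 ✓
All samples match this transformation.

(b) 2Q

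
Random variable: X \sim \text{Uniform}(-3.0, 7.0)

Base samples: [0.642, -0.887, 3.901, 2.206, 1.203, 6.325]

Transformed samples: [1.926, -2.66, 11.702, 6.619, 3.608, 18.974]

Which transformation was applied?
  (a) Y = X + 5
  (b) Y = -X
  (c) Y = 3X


Checking option (c) Y = 3X:
  X = 0.642 -> Y = 1.926 ✓
  X = -0.887 -> Y = -2.66 ✓
  X = 3.901 -> Y = 11.702 ✓
All samples match this transformation.

(c) 3X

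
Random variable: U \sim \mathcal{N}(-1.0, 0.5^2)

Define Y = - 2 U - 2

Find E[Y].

For Y = -2U - 2:
E[Y] = -2 * E[U] - 2
E[U] = -1.0 = -1
E[Y] = -2 * (-1) - 2 = 0

0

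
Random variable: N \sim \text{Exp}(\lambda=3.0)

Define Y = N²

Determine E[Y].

Using E[X²] = Var(X) + (E[X])²:
E[N] = 0.33333333
Var(N) = 1/3.0^2 = 0.11111111
E[N²] = 0.11111111 + 0.33333333² = 0.11111111 + 0.11111111 = 0.22222222

0.22222222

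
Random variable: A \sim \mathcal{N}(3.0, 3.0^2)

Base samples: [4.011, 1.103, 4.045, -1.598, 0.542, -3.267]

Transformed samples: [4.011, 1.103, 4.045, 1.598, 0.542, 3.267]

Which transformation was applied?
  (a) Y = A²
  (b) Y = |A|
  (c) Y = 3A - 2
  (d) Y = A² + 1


Checking option (b) Y = |A|:
  A = 4.011 -> Y = 4.011 ✓
  A = 1.103 -> Y = 1.103 ✓
  A = 4.045 -> Y = 4.045 ✓
All samples match this transformation.

(b) |A|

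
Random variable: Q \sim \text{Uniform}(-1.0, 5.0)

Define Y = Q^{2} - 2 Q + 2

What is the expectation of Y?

E[Y] = 1*E[Q²] - 2*E[Q] + 2
E[Q] = 2
E[Q²] = Var(Q) + (E[Q])² = 3 + 4 = 7
E[Y] = 1*7 - 2*2 + 2 = 5

5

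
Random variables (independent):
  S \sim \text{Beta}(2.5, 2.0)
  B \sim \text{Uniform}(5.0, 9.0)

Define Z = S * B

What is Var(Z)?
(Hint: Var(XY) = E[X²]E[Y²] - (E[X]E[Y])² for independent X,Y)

Var(XY) = E[X²]E[Y²] - (E[X]E[Y])²
E[S] = 0.55555556, Var(S) = 0.044893378
E[B] = 7, Var(B) = 1.3333333
E[S²] = 0.044893378 + 0.55555556² = 0.35353535
E[B²] = 1.3333333 + 7² = 50.333333
Var(Z) = 0.35353535*50.333333 - (0.55555556*7)²
= 17.794613 - 15.123457 = 2.671156

2.671156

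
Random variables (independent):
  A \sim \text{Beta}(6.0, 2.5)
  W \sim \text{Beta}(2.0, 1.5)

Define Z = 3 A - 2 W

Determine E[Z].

E[Z] = 3*E[A] - 2*E[W]
E[A] = 0.70588235
E[W] = 0.57142857
E[Z] = 3*0.70588235 - 2*0.57142857 = 0.97478992

0.97478992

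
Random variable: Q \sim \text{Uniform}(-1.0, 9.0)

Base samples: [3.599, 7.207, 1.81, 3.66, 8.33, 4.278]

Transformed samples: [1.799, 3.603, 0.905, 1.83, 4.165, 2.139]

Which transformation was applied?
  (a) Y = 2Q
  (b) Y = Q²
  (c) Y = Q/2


Checking option (c) Y = Q/2:
  Q = 3.599 -> Y = 1.799 ✓
  Q = 7.207 -> Y = 3.603 ✓
  Q = 1.81 -> Y = 0.905 ✓
All samples match this transformation.

(c) Q/2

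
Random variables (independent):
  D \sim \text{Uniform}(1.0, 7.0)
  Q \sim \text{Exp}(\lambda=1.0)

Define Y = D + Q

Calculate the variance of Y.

For independent RVs: Var(aX + bY) = a²Var(X) + b²Var(Y)
Var(D) = 3
Var(Q) = 1
Var(Y) = 1²*3 + 1²*1
= 1*3 + 1*1 = 4

4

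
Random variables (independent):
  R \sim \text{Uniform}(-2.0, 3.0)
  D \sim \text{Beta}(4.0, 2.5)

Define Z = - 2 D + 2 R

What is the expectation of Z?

E[Z] = 2*E[R] - 2*E[D]
E[R] = 0.5
E[D] = 0.61538462
E[Z] = 2*0.5 - 2*0.61538462 = -0.23076923

-0.23076923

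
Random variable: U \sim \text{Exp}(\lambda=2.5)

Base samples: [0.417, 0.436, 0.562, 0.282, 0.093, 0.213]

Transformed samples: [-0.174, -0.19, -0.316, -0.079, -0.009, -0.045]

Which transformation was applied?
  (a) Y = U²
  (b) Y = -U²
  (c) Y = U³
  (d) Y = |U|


Checking option (b) Y = -U²:
  U = 0.417 -> Y = -0.174 ✓
  U = 0.436 -> Y = -0.19 ✓
  U = 0.562 -> Y = -0.316 ✓
All samples match this transformation.

(b) -U²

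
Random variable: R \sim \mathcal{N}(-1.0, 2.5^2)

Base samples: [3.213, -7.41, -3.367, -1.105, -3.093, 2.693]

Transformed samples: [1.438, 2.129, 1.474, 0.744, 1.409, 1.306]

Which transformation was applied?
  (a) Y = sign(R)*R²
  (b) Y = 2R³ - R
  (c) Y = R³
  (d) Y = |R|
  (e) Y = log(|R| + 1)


Checking option (e) Y = log(|R| + 1):
  R = 3.213 -> Y = 1.438 ✓
  R = -7.41 -> Y = 2.129 ✓
  R = -3.367 -> Y = 1.474 ✓
All samples match this transformation.

(e) log(|R| + 1)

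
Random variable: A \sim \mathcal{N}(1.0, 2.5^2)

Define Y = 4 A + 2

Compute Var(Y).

For Y = aA + b: Var(Y) = a² * Var(A)
Var(A) = 2.5^2 = 6.25
Var(Y) = 4² * 6.25 = 16 * 6.25 = 100

100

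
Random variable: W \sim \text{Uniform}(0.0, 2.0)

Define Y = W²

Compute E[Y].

Using E[X²] = Var(X) + (E[X])²:
E[W] = 1
Var(W) = (2 - 0)^2/12 = 0.33333333
E[W²] = 0.33333333 + 1² = 0.33333333 + 1 = 1.3333333

1.3333333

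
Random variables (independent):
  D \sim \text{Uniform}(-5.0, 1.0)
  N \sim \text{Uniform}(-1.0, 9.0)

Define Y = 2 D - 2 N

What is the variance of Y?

For independent RVs: Var(aX + bY) = a²Var(X) + b²Var(Y)
Var(D) = 3
Var(N) = 8.3333333
Var(Y) = 2²*3 + (-2)²*8.3333333
= 4*3 + 4*8.3333333 = 45.333333

45.333333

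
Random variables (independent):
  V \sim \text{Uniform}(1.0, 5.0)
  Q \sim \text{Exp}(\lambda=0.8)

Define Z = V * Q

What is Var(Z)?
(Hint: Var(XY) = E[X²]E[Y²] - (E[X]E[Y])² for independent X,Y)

Var(XY) = E[X²]E[Y²] - (E[X]E[Y])²
E[V] = 3, Var(V) = 1.3333333
E[Q] = 1.25, Var(Q) = 1.5625
E[V²] = 1.3333333 + 3² = 10.333333
E[Q²] = 1.5625 + 1.25² = 3.125
Var(Z) = 10.333333*3.125 - (3*1.25)²
= 32.291667 - 14.0625 = 18.229167

18.229167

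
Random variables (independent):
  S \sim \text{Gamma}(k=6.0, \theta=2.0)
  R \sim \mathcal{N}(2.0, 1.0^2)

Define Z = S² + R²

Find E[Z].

E[Z] = E[S²] + E[R²]
E[S²] = Var(S) + E[S]² = 24 + 144 = 168
E[R²] = Var(R) + E[R]² = 1 + 4 = 5
E[Z] = 168 + 5 = 173

173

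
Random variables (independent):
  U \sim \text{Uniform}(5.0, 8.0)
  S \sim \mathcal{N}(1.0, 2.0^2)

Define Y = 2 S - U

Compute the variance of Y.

For independent RVs: Var(aX + bY) = a²Var(X) + b²Var(Y)
Var(U) = 0.75
Var(S) = 4
Var(Y) = (-1)²*0.75 + 2²*4
= 1*0.75 + 4*4 = 16.75

16.75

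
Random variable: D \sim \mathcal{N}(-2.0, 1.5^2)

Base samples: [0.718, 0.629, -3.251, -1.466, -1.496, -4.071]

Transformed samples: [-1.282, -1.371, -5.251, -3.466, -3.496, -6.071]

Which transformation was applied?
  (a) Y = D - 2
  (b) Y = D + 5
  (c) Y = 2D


Checking option (a) Y = D - 2:
  D = 0.718 -> Y = -1.282 ✓
  D = 0.629 -> Y = -1.371 ✓
  D = -3.251 -> Y = -5.251 ✓
All samples match this transformation.

(a) D - 2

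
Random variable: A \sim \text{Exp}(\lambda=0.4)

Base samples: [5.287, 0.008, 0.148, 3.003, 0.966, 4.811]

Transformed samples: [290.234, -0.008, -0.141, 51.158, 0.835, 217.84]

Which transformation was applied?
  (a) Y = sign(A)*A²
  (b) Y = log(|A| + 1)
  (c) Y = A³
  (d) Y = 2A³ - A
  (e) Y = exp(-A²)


Checking option (d) Y = 2A³ - A:
  A = 5.287 -> Y = 290.234 ✓
  A = 0.008 -> Y = -0.008 ✓
  A = 0.148 -> Y = -0.141 ✓
All samples match this transformation.

(d) 2A³ - A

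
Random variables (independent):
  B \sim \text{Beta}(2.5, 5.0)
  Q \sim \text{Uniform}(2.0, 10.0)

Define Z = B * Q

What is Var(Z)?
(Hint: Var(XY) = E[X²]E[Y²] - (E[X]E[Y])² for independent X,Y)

Var(XY) = E[X²]E[Y²] - (E[X]E[Y])²
E[B] = 0.33333333, Var(B) = 0.026143791
E[Q] = 6, Var(Q) = 5.3333333
E[B²] = 0.026143791 + 0.33333333² = 0.1372549
E[Q²] = 5.3333333 + 6² = 41.333333
Var(Z) = 0.1372549*41.333333 - (0.33333333*6)²
= 5.6732026 - 4 = 1.6732026

1.6732026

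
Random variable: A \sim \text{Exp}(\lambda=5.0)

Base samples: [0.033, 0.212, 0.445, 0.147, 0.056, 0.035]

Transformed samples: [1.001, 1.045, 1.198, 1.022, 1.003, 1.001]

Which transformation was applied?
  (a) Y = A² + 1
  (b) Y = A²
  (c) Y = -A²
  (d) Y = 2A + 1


Checking option (a) Y = A² + 1:
  A = 0.033 -> Y = 1.001 ✓
  A = 0.212 -> Y = 1.045 ✓
  A = 0.445 -> Y = 1.198 ✓
All samples match this transformation.

(a) A² + 1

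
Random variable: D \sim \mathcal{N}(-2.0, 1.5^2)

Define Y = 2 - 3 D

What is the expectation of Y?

For Y = -3D + 2:
E[Y] = -3 * E[D] + 2
E[D] = -2.0 = -2
E[Y] = -3 * (-2) + 2 = 8

8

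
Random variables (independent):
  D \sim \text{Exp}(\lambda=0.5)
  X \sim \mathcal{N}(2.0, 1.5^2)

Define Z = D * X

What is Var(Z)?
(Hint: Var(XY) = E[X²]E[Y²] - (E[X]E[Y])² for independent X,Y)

Var(XY) = E[X²]E[Y²] - (E[X]E[Y])²
E[D] = 2, Var(D) = 4
E[X] = 2, Var(X) = 2.25
E[D²] = 4 + 2² = 8
E[X²] = 2.25 + 2² = 6.25
Var(Z) = 8*6.25 - (2*2)²
= 50 - 16 = 34

34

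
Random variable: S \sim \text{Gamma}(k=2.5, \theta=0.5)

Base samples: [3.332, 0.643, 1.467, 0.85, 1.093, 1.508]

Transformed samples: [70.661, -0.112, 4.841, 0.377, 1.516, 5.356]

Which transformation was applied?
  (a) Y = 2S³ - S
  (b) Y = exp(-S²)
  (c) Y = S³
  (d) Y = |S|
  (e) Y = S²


Checking option (a) Y = 2S³ - S:
  S = 3.332 -> Y = 70.661 ✓
  S = 0.643 -> Y = -0.112 ✓
  S = 1.467 -> Y = 4.841 ✓
All samples match this transformation.

(a) 2S³ - S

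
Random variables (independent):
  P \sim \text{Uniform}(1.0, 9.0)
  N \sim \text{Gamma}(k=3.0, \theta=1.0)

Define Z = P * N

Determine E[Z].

For independent RVs: E[XY] = E[X]*E[Y]
E[P] = 5
E[N] = 3
E[Z] = 5 * 3 = 15

15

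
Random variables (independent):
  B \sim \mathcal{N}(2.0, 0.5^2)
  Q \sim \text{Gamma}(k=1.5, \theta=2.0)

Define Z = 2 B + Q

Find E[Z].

E[Z] = 2*E[B] + 1*E[Q]
E[B] = 2
E[Q] = 3
E[Z] = 2*2 + 1*3 = 7

7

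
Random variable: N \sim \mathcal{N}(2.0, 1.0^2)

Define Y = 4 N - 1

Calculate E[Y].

For Y = 4N - 1:
E[Y] = 4 * E[N] - 1
E[N] = 2.0 = 2
E[Y] = 4 * 2 - 1 = 7

7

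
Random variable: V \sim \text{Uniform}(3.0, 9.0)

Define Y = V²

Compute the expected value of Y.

E[V²] = Var(V) + (E[V])² = 3 + 36 = 39

39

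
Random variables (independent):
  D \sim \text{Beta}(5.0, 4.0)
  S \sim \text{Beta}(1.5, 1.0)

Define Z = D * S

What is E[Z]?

For independent RVs: E[XY] = E[X]*E[Y]
E[D] = 0.55555556
E[S] = 0.6
E[Z] = 0.55555556 * 0.6 = 0.33333333

0.33333333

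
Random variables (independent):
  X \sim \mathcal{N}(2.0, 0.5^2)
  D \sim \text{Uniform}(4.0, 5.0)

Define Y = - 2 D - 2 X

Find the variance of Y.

For independent RVs: Var(aX + bY) = a²Var(X) + b²Var(Y)
Var(X) = 0.25
Var(D) = 0.083333333
Var(Y) = (-2)²*0.25 + (-2)²*0.083333333
= 4*0.25 + 4*0.083333333 = 1.3333333

1.3333333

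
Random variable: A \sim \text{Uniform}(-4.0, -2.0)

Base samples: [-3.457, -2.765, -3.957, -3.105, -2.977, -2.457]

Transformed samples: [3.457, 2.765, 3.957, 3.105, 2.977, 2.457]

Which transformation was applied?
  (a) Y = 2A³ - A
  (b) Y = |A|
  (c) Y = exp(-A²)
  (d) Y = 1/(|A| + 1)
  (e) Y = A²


Checking option (b) Y = |A|:
  A = -3.457 -> Y = 3.457 ✓
  A = -2.765 -> Y = 2.765 ✓
  A = -3.957 -> Y = 3.957 ✓
All samples match this transformation.

(b) |A|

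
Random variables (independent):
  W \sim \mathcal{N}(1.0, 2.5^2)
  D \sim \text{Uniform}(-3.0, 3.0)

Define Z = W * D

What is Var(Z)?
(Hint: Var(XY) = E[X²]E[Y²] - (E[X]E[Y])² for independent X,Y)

Var(XY) = E[X²]E[Y²] - (E[X]E[Y])²
E[W] = 1, Var(W) = 6.25
E[D] = 0, Var(D) = 3
E[W²] = 6.25 + 1² = 7.25
E[D²] = 3 + 0² = 3
Var(Z) = 7.25*3 - (1*0)²
= 21.75 - 0 = 21.75

21.75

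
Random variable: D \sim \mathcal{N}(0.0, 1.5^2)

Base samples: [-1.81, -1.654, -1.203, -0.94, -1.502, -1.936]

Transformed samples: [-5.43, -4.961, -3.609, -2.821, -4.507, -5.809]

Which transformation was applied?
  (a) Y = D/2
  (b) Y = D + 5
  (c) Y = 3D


Checking option (c) Y = 3D:
  D = -1.81 -> Y = -5.43 ✓
  D = -1.654 -> Y = -4.961 ✓
  D = -1.203 -> Y = -3.609 ✓
All samples match this transformation.

(c) 3D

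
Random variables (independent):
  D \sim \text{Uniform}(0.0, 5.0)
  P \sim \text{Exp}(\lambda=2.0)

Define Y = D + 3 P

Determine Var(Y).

For independent RVs: Var(aX + bY) = a²Var(X) + b²Var(Y)
Var(D) = 2.0833333
Var(P) = 0.25
Var(Y) = 1²*2.0833333 + 3²*0.25
= 1*2.0833333 + 9*0.25 = 4.3333333

4.3333333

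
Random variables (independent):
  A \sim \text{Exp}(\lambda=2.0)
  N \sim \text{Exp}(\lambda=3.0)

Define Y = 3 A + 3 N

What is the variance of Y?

For independent RVs: Var(aX + bY) = a²Var(X) + b²Var(Y)
Var(A) = 0.25
Var(N) = 0.11111111
Var(Y) = 3²*0.25 + 3²*0.11111111
= 9*0.25 + 9*0.11111111 = 3.25

3.25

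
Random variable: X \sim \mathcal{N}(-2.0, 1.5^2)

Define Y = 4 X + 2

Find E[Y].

For Y = 4X + 2:
E[Y] = 4 * E[X] + 2
E[X] = -2.0 = -2
E[Y] = 4 * (-2) + 2 = -6

-6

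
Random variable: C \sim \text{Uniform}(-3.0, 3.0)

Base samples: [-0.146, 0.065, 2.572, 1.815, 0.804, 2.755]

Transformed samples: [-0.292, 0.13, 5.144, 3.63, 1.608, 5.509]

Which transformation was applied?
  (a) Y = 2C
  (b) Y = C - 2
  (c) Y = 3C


Checking option (a) Y = 2C:
  C = -0.146 -> Y = -0.292 ✓
  C = 0.065 -> Y = 0.13 ✓
  C = 2.572 -> Y = 5.144 ✓
All samples match this transformation.

(a) 2C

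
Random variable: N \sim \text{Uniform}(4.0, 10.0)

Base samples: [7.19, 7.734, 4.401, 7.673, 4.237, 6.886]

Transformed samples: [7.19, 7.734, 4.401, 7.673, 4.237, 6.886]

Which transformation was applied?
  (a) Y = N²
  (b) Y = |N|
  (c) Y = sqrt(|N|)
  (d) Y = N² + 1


Checking option (b) Y = |N|:
  N = 7.19 -> Y = 7.19 ✓
  N = 7.734 -> Y = 7.734 ✓
  N = 4.401 -> Y = 4.401 ✓
All samples match this transformation.

(b) |N|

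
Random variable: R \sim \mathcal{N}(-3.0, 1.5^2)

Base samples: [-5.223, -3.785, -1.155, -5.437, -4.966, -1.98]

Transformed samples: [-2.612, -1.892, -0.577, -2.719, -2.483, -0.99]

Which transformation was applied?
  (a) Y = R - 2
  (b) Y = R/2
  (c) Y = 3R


Checking option (b) Y = R/2:
  R = -5.223 -> Y = -2.612 ✓
  R = -3.785 -> Y = -1.892 ✓
  R = -1.155 -> Y = -0.577 ✓
All samples match this transformation.

(b) R/2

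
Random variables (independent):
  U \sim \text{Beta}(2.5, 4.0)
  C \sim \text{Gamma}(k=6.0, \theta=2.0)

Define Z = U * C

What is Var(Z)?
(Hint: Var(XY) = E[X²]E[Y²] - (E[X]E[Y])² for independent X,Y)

Var(XY) = E[X²]E[Y²] - (E[X]E[Y])²
E[U] = 0.38461538, Var(U) = 0.031558185
E[C] = 12, Var(C) = 24
E[U²] = 0.031558185 + 0.38461538² = 0.17948718
E[C²] = 24 + 12² = 168
Var(Z) = 0.17948718*168 - (0.38461538*12)²
= 30.153846 - 21.301775 = 8.852071

8.852071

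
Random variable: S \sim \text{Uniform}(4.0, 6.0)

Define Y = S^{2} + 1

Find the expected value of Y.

E[Y] = 1*E[S²] + 1
E[S] = 5
E[S²] = Var(S) + (E[S])² = 0.33333333 + 25 = 25.333333
E[Y] = 1*25.333333 + 1 = 26.333333

26.333333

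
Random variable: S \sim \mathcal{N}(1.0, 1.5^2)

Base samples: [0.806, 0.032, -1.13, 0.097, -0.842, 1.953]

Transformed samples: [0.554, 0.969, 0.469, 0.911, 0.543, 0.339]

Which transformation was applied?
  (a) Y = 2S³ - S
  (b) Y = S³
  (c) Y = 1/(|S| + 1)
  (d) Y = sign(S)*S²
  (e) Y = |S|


Checking option (c) Y = 1/(|S| + 1):
  S = 0.806 -> Y = 0.554 ✓
  S = 0.032 -> Y = 0.969 ✓
  S = -1.13 -> Y = 0.469 ✓
All samples match this transformation.

(c) 1/(|S| + 1)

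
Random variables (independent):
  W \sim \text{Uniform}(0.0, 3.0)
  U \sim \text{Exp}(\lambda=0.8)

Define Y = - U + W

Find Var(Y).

For independent RVs: Var(aX + bY) = a²Var(X) + b²Var(Y)
Var(W) = 0.75
Var(U) = 1.5625
Var(Y) = 1²*0.75 + (-1)²*1.5625
= 1*0.75 + 1*1.5625 = 2.3125

2.3125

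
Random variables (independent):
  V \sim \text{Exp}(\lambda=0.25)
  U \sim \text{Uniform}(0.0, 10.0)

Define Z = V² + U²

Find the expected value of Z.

E[Z] = E[V²] + E[U²]
E[V²] = Var(V) + E[V]² = 16 + 16 = 32
E[U²] = Var(U) + E[U]² = 8.3333333 + 25 = 33.333333
E[Z] = 32 + 33.333333 = 65.333333

65.333333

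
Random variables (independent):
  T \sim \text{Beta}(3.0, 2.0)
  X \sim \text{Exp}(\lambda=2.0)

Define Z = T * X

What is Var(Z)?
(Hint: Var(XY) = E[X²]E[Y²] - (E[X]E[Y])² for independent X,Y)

Var(XY) = E[X²]E[Y²] - (E[X]E[Y])²
E[T] = 0.6, Var(T) = 0.04
E[X] = 0.5, Var(X) = 0.25
E[T²] = 0.04 + 0.6² = 0.4
E[X²] = 0.25 + 0.5² = 0.5
Var(Z) = 0.4*0.5 - (0.6*0.5)²
= 0.2 - 0.09 = 0.11

0.11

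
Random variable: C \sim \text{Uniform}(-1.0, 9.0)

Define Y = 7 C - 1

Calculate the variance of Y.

For Y = aC + b: Var(Y) = a² * Var(C)
Var(C) = (9 + 1)^2/12 = 8.3333333
Var(Y) = 7² * 8.3333333 = 49 * 8.3333333 = 408.33333

408.33333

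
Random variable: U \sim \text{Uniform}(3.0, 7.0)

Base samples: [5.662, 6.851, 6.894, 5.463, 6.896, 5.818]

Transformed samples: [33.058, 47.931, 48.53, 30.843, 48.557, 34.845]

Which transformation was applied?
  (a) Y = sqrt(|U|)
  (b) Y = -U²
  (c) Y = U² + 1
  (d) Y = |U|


Checking option (c) Y = U² + 1:
  U = 5.662 -> Y = 33.058 ✓
  U = 6.851 -> Y = 47.931 ✓
  U = 6.894 -> Y = 48.53 ✓
All samples match this transformation.

(c) U² + 1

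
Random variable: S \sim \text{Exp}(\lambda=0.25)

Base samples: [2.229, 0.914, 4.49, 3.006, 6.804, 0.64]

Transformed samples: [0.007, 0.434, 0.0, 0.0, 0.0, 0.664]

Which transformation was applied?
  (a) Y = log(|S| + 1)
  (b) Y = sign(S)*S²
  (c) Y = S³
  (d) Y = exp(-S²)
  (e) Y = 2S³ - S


Checking option (d) Y = exp(-S²):
  S = 2.229 -> Y = 0.007 ✓
  S = 0.914 -> Y = 0.434 ✓
  S = 4.49 -> Y = 0.0 ✓
All samples match this transformation.

(d) exp(-S²)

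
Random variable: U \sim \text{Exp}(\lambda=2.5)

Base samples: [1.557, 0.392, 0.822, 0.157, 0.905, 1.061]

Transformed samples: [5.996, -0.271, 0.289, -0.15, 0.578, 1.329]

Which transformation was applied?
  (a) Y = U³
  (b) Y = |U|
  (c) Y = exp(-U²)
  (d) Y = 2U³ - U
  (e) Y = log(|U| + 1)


Checking option (d) Y = 2U³ - U:
  U = 1.557 -> Y = 5.996 ✓
  U = 0.392 -> Y = -0.271 ✓
  U = 0.822 -> Y = 0.289 ✓
All samples match this transformation.

(d) 2U³ - U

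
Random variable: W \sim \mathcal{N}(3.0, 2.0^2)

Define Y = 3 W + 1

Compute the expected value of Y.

For Y = 3W + 1:
E[Y] = 3 * E[W] + 1
E[W] = 3.0 = 3
E[Y] = 3 * 3 + 1 = 10

10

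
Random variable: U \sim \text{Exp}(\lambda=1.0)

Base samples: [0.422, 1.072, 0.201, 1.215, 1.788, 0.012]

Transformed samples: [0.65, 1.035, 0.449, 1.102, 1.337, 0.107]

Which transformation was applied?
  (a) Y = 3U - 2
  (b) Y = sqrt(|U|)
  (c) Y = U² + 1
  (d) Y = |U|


Checking option (b) Y = sqrt(|U|):
  U = 0.422 -> Y = 0.65 ✓
  U = 1.072 -> Y = 1.035 ✓
  U = 0.201 -> Y = 0.449 ✓
All samples match this transformation.

(b) sqrt(|U|)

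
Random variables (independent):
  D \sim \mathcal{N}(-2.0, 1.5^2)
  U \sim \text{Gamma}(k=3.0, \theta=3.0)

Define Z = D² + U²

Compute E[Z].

E[Z] = E[D²] + E[U²]
E[D²] = Var(D) + E[D]² = 2.25 + 4 = 6.25
E[U²] = Var(U) + E[U]² = 27 + 81 = 108
E[Z] = 6.25 + 108 = 114.25

114.25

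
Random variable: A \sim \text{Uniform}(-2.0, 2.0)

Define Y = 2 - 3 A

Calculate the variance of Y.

For Y = aA + b: Var(Y) = a² * Var(A)
Var(A) = (2 + 2)^2/12 = 1.3333333
Var(Y) = (-3)² * 1.3333333 = 9 * 1.3333333 = 12

12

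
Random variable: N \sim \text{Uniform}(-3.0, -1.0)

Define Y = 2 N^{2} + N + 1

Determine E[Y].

E[Y] = 2*E[N²] + 1*E[N] + 1
E[N] = -2
E[N²] = Var(N) + (E[N])² = 0.33333333 + 4 = 4.3333333
E[Y] = 2*4.3333333 + 1*(-2) + 1 = 7.6666667

7.6666667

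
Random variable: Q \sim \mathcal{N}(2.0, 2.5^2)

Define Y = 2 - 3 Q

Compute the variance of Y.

For Y = aQ + b: Var(Y) = a² * Var(Q)
Var(Q) = 2.5^2 = 6.25
Var(Y) = (-3)² * 6.25 = 9 * 6.25 = 56.25

56.25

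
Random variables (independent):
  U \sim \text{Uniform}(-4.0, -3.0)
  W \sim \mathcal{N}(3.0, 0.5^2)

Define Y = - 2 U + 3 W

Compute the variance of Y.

For independent RVs: Var(aX + bY) = a²Var(X) + b²Var(Y)
Var(U) = 0.083333333
Var(W) = 0.25
Var(Y) = (-2)²*0.083333333 + 3²*0.25
= 4*0.083333333 + 9*0.25 = 2.5833333

2.5833333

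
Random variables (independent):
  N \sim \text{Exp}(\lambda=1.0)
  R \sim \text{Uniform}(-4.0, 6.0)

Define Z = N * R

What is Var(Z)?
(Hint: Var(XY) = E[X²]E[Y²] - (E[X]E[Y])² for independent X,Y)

Var(XY) = E[X²]E[Y²] - (E[X]E[Y])²
E[N] = 1, Var(N) = 1
E[R] = 1, Var(R) = 8.3333333
E[N²] = 1 + 1² = 2
E[R²] = 8.3333333 + 1² = 9.3333333
Var(Z) = 2*9.3333333 - (1*1)²
= 18.666667 - 1 = 17.666667

17.666667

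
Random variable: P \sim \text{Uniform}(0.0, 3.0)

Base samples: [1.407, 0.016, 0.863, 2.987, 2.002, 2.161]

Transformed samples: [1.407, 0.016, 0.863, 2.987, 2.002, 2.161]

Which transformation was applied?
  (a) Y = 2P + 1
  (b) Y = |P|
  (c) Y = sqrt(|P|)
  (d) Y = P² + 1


Checking option (b) Y = |P|:
  P = 1.407 -> Y = 1.407 ✓
  P = 0.016 -> Y = 0.016 ✓
  P = 0.863 -> Y = 0.863 ✓
All samples match this transformation.

(b) |P|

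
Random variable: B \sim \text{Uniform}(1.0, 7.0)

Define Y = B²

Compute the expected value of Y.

E[B²] = Var(B) + (E[B])² = 3 + 16 = 19

19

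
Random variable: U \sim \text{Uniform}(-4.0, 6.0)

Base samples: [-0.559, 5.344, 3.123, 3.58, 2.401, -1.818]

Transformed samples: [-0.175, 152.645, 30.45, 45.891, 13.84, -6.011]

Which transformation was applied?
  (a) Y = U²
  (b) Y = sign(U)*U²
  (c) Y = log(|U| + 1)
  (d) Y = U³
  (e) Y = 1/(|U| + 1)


Checking option (d) Y = U³:
  U = -0.559 -> Y = -0.175 ✓
  U = 5.344 -> Y = 152.645 ✓
  U = 3.123 -> Y = 30.45 ✓
All samples match this transformation.

(d) U³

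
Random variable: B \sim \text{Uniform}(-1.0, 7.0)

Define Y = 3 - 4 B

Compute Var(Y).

For Y = aB + b: Var(Y) = a² * Var(B)
Var(B) = (7 + 1)^2/12 = 5.3333333
Var(Y) = (-4)² * 5.3333333 = 16 * 5.3333333 = 85.333333

85.333333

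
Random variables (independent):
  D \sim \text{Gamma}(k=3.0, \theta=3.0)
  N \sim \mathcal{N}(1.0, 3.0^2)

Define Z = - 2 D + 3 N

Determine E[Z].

E[Z] = -2*E[D] + 3*E[N]
E[D] = 9
E[N] = 1
E[Z] = -2*9 + 3*1 = -15

-15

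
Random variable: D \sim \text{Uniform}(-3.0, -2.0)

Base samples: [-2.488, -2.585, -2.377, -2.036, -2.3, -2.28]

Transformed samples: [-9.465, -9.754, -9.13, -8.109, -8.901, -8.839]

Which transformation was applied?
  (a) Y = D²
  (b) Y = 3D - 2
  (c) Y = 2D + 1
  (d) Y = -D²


Checking option (b) Y = 3D - 2:
  D = -2.488 -> Y = -9.465 ✓
  D = -2.585 -> Y = -9.754 ✓
  D = -2.377 -> Y = -9.13 ✓
All samples match this transformation.

(b) 3D - 2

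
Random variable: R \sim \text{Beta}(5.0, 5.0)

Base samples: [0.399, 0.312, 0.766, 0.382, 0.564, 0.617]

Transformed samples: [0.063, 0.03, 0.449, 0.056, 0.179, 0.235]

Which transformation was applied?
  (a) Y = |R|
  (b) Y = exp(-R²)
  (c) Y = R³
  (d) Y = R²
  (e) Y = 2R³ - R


Checking option (c) Y = R³:
  R = 0.399 -> Y = 0.063 ✓
  R = 0.312 -> Y = 0.03 ✓
  R = 0.766 -> Y = 0.449 ✓
All samples match this transformation.

(c) R³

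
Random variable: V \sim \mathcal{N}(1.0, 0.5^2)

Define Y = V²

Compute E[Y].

E[V²] = Var(V) + (E[V])² = 0.25 + 1 = 1.25

1.25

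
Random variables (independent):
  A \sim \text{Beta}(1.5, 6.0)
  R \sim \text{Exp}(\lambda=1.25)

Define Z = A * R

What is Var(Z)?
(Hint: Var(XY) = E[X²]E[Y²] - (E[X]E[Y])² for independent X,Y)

Var(XY) = E[X²]E[Y²] - (E[X]E[Y])²
E[A] = 0.2, Var(A) = 0.018823529
E[R] = 0.8, Var(R) = 0.64
E[A²] = 0.018823529 + 0.2² = 0.058823529
E[R²] = 0.64 + 0.8² = 1.28
Var(Z) = 0.058823529*1.28 - (0.2*0.8)²
= 0.075294118 - 0.0256 = 0.049694118

0.049694118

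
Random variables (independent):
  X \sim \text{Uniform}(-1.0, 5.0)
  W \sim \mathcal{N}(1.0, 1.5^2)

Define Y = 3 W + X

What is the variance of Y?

For independent RVs: Var(aX + bY) = a²Var(X) + b²Var(Y)
Var(X) = 3
Var(W) = 2.25
Var(Y) = 1²*3 + 3²*2.25
= 1*3 + 9*2.25 = 23.25

23.25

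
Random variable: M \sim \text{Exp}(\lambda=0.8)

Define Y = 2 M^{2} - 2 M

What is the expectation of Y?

E[Y] = 2*E[M²] - 2*E[M]
E[M] = 1.25
E[M²] = Var(M) + (E[M])² = 1.5625 + 1.5625 = 3.125
E[Y] = 2*3.125 - 2*1.25 = 3.75

3.75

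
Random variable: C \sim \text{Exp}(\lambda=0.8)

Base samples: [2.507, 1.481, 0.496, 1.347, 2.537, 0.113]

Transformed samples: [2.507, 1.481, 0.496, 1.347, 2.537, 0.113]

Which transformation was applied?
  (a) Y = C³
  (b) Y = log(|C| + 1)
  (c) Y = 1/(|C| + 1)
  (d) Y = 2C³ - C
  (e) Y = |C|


Checking option (e) Y = |C|:
  C = 2.507 -> Y = 2.507 ✓
  C = 1.481 -> Y = 1.481 ✓
  C = 0.496 -> Y = 0.496 ✓
All samples match this transformation.

(e) |C|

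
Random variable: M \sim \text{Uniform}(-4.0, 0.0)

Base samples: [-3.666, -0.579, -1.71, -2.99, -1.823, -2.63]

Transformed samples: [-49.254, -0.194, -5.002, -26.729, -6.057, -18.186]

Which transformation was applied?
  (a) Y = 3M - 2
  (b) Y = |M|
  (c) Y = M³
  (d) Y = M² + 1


Checking option (c) Y = M³:
  M = -3.666 -> Y = -49.254 ✓
  M = -0.579 -> Y = -0.194 ✓
  M = -1.71 -> Y = -5.002 ✓
All samples match this transformation.

(c) M³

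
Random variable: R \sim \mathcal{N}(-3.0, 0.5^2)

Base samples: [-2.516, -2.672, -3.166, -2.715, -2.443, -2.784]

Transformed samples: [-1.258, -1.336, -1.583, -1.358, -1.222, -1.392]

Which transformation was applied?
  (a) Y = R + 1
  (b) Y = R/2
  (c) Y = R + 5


Checking option (b) Y = R/2:
  R = -2.516 -> Y = -1.258 ✓
  R = -2.672 -> Y = -1.336 ✓
  R = -3.166 -> Y = -1.583 ✓
All samples match this transformation.

(b) R/2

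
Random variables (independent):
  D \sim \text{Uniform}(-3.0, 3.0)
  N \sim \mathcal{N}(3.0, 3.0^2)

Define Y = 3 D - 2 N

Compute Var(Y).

For independent RVs: Var(aX + bY) = a²Var(X) + b²Var(Y)
Var(D) = 3
Var(N) = 9
Var(Y) = 3²*3 + (-2)²*9
= 9*3 + 4*9 = 63

63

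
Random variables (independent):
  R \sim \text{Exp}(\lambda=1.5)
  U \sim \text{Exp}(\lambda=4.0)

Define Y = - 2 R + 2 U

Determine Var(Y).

For independent RVs: Var(aX + bY) = a²Var(X) + b²Var(Y)
Var(R) = 0.44444444
Var(U) = 0.0625
Var(Y) = (-2)²*0.44444444 + 2²*0.0625
= 4*0.44444444 + 4*0.0625 = 2.0277778

2.0277778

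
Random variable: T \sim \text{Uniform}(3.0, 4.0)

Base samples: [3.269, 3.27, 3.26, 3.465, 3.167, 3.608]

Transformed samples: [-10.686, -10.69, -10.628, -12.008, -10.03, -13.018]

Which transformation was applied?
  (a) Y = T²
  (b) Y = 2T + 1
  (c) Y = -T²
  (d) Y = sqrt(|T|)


Checking option (c) Y = -T²:
  T = 3.269 -> Y = -10.686 ✓
  T = 3.27 -> Y = -10.69 ✓
  T = 3.26 -> Y = -10.628 ✓
All samples match this transformation.

(c) -T²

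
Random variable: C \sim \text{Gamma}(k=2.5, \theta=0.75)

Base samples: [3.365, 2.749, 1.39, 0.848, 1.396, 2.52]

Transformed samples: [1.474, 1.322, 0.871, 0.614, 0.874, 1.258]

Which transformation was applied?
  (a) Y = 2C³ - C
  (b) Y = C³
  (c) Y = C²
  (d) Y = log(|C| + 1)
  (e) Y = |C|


Checking option (d) Y = log(|C| + 1):
  C = 3.365 -> Y = 1.474 ✓
  C = 2.749 -> Y = 1.322 ✓
  C = 1.39 -> Y = 0.871 ✓
All samples match this transformation.

(d) log(|C| + 1)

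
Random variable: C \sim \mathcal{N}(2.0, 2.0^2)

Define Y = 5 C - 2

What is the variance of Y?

For Y = aC + b: Var(Y) = a² * Var(C)
Var(C) = 2.0^2 = 4
Var(Y) = 5² * 4 = 25 * 4 = 100

100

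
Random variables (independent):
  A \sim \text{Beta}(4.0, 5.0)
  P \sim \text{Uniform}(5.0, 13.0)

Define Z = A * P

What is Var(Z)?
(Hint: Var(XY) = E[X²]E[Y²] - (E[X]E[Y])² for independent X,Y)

Var(XY) = E[X²]E[Y²] - (E[X]E[Y])²
E[A] = 0.44444444, Var(A) = 0.024691358
E[P] = 9, Var(P) = 5.3333333
E[A²] = 0.024691358 + 0.44444444² = 0.22222222
E[P²] = 5.3333333 + 9² = 86.333333
Var(Z) = 0.22222222*86.333333 - (0.44444444*9)²
= 19.185185 - 16 = 3.1851852

3.1851852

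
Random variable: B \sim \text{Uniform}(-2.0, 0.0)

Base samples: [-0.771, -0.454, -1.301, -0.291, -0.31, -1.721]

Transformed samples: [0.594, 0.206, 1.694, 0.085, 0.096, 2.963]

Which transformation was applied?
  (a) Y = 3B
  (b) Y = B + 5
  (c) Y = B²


Checking option (c) Y = B²:
  B = -0.771 -> Y = 0.594 ✓
  B = -0.454 -> Y = 0.206 ✓
  B = -1.301 -> Y = 1.694 ✓
All samples match this transformation.

(c) B²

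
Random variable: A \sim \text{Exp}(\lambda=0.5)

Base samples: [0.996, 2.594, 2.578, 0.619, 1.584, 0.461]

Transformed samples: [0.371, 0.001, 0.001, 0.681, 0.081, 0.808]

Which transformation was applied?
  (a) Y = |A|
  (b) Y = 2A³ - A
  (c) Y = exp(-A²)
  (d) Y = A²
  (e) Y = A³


Checking option (c) Y = exp(-A²):
  A = 0.996 -> Y = 0.371 ✓
  A = 2.594 -> Y = 0.001 ✓
  A = 2.578 -> Y = 0.001 ✓
All samples match this transformation.

(c) exp(-A²)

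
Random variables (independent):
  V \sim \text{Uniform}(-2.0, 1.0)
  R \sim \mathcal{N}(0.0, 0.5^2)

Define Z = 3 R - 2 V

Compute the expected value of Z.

E[Z] = -2*E[V] + 3*E[R]
E[V] = -0.5
E[R] = 0
E[Z] = -2*(-0.5) + 3*0 = 1

1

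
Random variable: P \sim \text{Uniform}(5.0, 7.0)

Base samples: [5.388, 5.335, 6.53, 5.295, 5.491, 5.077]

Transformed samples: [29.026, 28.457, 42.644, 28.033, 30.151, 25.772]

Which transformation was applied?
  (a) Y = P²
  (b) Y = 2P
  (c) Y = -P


Checking option (a) Y = P²:
  P = 5.388 -> Y = 29.026 ✓
  P = 5.335 -> Y = 28.457 ✓
  P = 6.53 -> Y = 42.644 ✓
All samples match this transformation.

(a) P²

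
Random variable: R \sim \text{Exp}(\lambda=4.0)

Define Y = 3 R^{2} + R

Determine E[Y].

E[Y] = 3*E[R²] + 1*E[R]
E[R] = 0.25
E[R²] = Var(R) + (E[R])² = 0.0625 + 0.0625 = 0.125
E[Y] = 3*0.125 + 1*0.25 = 0.625

0.625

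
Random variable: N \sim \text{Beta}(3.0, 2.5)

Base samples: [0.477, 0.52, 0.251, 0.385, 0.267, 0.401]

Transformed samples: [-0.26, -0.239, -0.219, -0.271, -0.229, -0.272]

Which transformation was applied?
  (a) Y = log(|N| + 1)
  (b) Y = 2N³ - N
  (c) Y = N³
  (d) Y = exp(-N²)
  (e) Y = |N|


Checking option (b) Y = 2N³ - N:
  N = 0.477 -> Y = -0.26 ✓
  N = 0.52 -> Y = -0.239 ✓
  N = 0.251 -> Y = -0.219 ✓
All samples match this transformation.

(b) 2N³ - N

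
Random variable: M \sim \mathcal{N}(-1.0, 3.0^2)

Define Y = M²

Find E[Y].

Using E[X²] = Var(X) + (E[X])²:
E[M] = -1
Var(M) = 3.0^2 = 9
E[M²] = 9 + (-1)² = 9 + 1 = 10

10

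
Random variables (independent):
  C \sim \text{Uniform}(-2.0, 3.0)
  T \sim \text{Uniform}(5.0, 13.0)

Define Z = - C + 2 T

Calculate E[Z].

E[Z] = -1*E[C] + 2*E[T]
E[C] = 0.5
E[T] = 9
E[Z] = -1*0.5 + 2*9 = 17.5

17.5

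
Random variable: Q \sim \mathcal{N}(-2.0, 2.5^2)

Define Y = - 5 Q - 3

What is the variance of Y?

For Y = aQ + b: Var(Y) = a² * Var(Q)
Var(Q) = 2.5^2 = 6.25
Var(Y) = (-5)² * 6.25 = 25 * 6.25 = 156.25

156.25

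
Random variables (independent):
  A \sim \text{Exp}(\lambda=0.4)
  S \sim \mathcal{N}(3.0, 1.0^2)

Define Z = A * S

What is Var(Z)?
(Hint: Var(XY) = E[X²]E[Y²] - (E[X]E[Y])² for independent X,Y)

Var(XY) = E[X²]E[Y²] - (E[X]E[Y])²
E[A] = 2.5, Var(A) = 6.25
E[S] = 3, Var(S) = 1
E[A²] = 6.25 + 2.5² = 12.5
E[S²] = 1 + 3² = 10
Var(Z) = 12.5*10 - (2.5*3)²
= 125 - 56.25 = 68.75

68.75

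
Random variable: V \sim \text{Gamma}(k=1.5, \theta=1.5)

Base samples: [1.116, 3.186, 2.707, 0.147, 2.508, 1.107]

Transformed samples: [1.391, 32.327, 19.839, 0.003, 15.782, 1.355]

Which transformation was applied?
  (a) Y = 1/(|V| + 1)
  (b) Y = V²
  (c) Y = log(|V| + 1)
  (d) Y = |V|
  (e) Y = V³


Checking option (e) Y = V³:
  V = 1.116 -> Y = 1.391 ✓
  V = 3.186 -> Y = 32.327 ✓
  V = 2.707 -> Y = 19.839 ✓
All samples match this transformation.

(e) V³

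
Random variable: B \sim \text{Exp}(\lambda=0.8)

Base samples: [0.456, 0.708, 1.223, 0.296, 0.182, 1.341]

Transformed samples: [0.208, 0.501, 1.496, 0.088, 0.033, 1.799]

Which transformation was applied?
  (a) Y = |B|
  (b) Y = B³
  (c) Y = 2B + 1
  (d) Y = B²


Checking option (d) Y = B²:
  B = 0.456 -> Y = 0.208 ✓
  B = 0.708 -> Y = 0.501 ✓
  B = 1.223 -> Y = 1.496 ✓
All samples match this transformation.

(d) B²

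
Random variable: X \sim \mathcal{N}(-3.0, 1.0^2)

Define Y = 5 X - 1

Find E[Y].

For Y = 5X - 1:
E[Y] = 5 * E[X] - 1
E[X] = -3.0 = -3
E[Y] = 5 * (-3) - 1 = -16

-16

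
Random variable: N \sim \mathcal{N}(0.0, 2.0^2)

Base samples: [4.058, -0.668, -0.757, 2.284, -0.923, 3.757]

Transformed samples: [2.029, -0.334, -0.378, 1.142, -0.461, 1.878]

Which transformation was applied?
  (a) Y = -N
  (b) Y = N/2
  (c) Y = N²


Checking option (b) Y = N/2:
  N = 4.058 -> Y = 2.029 ✓
  N = -0.668 -> Y = -0.334 ✓
  N = -0.757 -> Y = -0.378 ✓
All samples match this transformation.

(b) N/2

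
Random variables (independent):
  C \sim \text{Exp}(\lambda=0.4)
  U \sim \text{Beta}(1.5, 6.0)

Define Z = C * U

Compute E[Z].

For independent RVs: E[XY] = E[X]*E[Y]
E[C] = 2.5
E[U] = 0.2
E[Z] = 2.5 * 0.2 = 0.5

0.5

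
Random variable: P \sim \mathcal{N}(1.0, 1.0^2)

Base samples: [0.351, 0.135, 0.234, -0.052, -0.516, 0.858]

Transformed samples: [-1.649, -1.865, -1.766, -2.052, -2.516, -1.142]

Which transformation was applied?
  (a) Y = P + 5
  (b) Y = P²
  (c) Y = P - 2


Checking option (c) Y = P - 2:
  P = 0.351 -> Y = -1.649 ✓
  P = 0.135 -> Y = -1.865 ✓
  P = 0.234 -> Y = -1.766 ✓
All samples match this transformation.

(c) P - 2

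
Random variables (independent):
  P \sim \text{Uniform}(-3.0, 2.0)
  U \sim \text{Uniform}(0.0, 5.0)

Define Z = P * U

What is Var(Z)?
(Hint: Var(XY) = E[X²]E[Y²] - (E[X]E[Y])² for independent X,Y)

Var(XY) = E[X²]E[Y²] - (E[X]E[Y])²
E[P] = -0.5, Var(P) = 2.0833333
E[U] = 2.5, Var(U) = 2.0833333
E[P²] = 2.0833333 + (-0.5)² = 2.3333333
E[U²] = 2.0833333 + 2.5² = 8.3333333
Var(Z) = 2.3333333*8.3333333 - (-0.5*2.5)²
= 19.444444 - 1.5625 = 17.881944

17.881944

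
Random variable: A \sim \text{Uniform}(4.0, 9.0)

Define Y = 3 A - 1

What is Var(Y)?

For Y = aA + b: Var(Y) = a² * Var(A)
Var(A) = (9 - 4)^2/12 = 2.0833333
Var(Y) = 3² * 2.0833333 = 9 * 2.0833333 = 18.75

18.75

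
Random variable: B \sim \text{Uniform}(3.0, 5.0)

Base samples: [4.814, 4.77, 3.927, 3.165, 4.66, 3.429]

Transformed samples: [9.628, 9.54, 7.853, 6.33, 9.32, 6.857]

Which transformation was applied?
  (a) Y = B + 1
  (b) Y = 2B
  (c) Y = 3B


Checking option (b) Y = 2B:
  B = 4.814 -> Y = 9.628 ✓
  B = 4.77 -> Y = 9.54 ✓
  B = 3.927 -> Y = 7.853 ✓
All samples match this transformation.

(b) 2B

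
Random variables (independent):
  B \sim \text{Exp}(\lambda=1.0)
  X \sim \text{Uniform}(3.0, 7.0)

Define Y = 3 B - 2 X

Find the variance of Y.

For independent RVs: Var(aX + bY) = a²Var(X) + b²Var(Y)
Var(B) = 1
Var(X) = 1.3333333
Var(Y) = 3²*1 + (-2)²*1.3333333
= 9*1 + 4*1.3333333 = 14.333333

14.333333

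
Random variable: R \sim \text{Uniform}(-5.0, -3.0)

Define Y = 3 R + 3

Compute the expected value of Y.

For Y = 3R + 3:
E[Y] = 3 * E[R] + 3
E[R] = (-5 - 3)/2 = -4
E[Y] = 3 * (-4) + 3 = -9

-9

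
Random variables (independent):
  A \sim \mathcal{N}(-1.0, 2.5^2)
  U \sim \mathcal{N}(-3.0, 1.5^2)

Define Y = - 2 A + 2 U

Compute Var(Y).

For independent RVs: Var(aX + bY) = a²Var(X) + b²Var(Y)
Var(A) = 6.25
Var(U) = 2.25
Var(Y) = (-2)²*6.25 + 2²*2.25
= 4*6.25 + 4*2.25 = 34

34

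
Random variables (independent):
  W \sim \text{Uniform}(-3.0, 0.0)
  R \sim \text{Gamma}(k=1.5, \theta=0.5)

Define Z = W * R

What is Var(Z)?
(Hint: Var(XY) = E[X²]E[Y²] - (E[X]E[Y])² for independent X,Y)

Var(XY) = E[X²]E[Y²] - (E[X]E[Y])²
E[W] = -1.5, Var(W) = 0.75
E[R] = 0.75, Var(R) = 0.375
E[W²] = 0.75 + (-1.5)² = 3
E[R²] = 0.375 + 0.75² = 0.9375
Var(Z) = 3*0.9375 - (-1.5*0.75)²
= 2.8125 - 1.265625 = 1.546875

1.546875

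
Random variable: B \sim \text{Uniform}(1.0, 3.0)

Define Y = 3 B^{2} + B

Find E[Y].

E[Y] = 3*E[B²] + 1*E[B]
E[B] = 2
E[B²] = Var(B) + (E[B])² = 0.33333333 + 4 = 4.3333333
E[Y] = 3*4.3333333 + 1*2 = 15

15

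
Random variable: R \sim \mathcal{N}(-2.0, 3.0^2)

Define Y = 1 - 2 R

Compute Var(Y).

For Y = aR + b: Var(Y) = a² * Var(R)
Var(R) = 3.0^2 = 9
Var(Y) = (-2)² * 9 = 4 * 9 = 36

36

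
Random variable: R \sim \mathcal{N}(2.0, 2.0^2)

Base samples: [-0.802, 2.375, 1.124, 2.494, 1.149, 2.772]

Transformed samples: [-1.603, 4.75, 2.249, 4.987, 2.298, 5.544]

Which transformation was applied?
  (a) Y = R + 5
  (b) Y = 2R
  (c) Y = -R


Checking option (b) Y = 2R:
  R = -0.802 -> Y = -1.603 ✓
  R = 2.375 -> Y = 4.75 ✓
  R = 1.124 -> Y = 2.249 ✓
All samples match this transformation.

(b) 2R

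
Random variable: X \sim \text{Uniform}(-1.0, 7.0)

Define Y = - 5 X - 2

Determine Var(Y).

For Y = aX + b: Var(Y) = a² * Var(X)
Var(X) = (7 + 1)^2/12 = 5.3333333
Var(Y) = (-5)² * 5.3333333 = 25 * 5.3333333 = 133.33333

133.33333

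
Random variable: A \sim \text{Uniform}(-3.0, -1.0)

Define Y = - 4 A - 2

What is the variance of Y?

For Y = aA + b: Var(Y) = a² * Var(A)
Var(A) = (-1 + 3)^2/12 = 0.33333333
Var(Y) = (-4)² * 0.33333333 = 16 * 0.33333333 = 5.3333333

5.3333333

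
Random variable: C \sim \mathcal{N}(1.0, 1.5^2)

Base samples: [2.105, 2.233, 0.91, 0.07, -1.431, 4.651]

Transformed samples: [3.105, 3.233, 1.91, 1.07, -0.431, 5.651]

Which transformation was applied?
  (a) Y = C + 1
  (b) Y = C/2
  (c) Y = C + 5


Checking option (a) Y = C + 1:
  C = 2.105 -> Y = 3.105 ✓
  C = 2.233 -> Y = 3.233 ✓
  C = 0.91 -> Y = 1.91 ✓
All samples match this transformation.

(a) C + 1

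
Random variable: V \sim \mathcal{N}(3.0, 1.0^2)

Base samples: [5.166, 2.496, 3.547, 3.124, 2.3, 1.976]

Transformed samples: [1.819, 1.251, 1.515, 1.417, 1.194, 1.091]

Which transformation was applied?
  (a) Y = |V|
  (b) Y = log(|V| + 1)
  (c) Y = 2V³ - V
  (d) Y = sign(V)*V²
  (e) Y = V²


Checking option (b) Y = log(|V| + 1):
  V = 5.166 -> Y = 1.819 ✓
  V = 2.496 -> Y = 1.251 ✓
  V = 3.547 -> Y = 1.515 ✓
All samples match this transformation.

(b) log(|V| + 1)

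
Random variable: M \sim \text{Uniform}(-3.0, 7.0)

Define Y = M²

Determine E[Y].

E[M²] = Var(M) + (E[M])² = 8.3333333 + 4 = 12.333333

12.333333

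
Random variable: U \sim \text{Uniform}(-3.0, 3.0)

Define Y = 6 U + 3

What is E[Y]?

For Y = 6U + 3:
E[Y] = 6 * E[U] + 3
E[U] = (-3 + 3)/2 = 0
E[Y] = 6 * 0 + 3 = 3

3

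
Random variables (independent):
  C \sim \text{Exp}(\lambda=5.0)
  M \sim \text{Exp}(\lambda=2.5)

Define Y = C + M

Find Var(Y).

For independent RVs: Var(aX + bY) = a²Var(X) + b²Var(Y)
Var(C) = 0.04
Var(M) = 0.16
Var(Y) = 1²*0.04 + 1²*0.16
= 1*0.04 + 1*0.16 = 0.2

0.2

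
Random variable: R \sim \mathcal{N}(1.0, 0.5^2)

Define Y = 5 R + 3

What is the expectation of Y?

For Y = 5R + 3:
E[Y] = 5 * E[R] + 3
E[R] = 1.0 = 1
E[Y] = 5 * 1 + 3 = 8

8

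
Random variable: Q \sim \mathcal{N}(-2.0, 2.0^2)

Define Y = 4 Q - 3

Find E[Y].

For Y = 4Q - 3:
E[Y] = 4 * E[Q] - 3
E[Q] = -2.0 = -2
E[Y] = 4 * (-2) - 3 = -11

-11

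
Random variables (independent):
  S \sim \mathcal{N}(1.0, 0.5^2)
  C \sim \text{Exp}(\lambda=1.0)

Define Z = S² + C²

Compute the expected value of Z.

E[Z] = E[S²] + E[C²]
E[S²] = Var(S) + E[S]² = 0.25 + 1 = 1.25
E[C²] = Var(C) + E[C]² = 1 + 1 = 2
E[Z] = 1.25 + 2 = 3.25

3.25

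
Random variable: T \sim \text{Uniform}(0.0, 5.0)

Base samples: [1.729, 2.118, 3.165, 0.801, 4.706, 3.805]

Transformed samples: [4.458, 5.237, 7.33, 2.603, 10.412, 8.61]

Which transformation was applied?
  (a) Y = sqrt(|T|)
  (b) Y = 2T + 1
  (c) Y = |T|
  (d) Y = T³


Checking option (b) Y = 2T + 1:
  T = 1.729 -> Y = 4.458 ✓
  T = 2.118 -> Y = 5.237 ✓
  T = 3.165 -> Y = 7.33 ✓
All samples match this transformation.

(b) 2T + 1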